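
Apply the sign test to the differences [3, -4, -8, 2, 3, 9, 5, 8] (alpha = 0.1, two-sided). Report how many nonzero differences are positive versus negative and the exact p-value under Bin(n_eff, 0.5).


Step 1: Discard zero differences. Original n = 8; n_eff = number of nonzero differences = 8.
Nonzero differences (with sign): +3, -4, -8, +2, +3, +9, +5, +8
Step 2: Count signs: positive = 6, negative = 2.
Step 3: Under H0: P(positive) = 0.5, so the number of positives S ~ Bin(8, 0.5).
Step 4: Two-sided exact p-value = sum of Bin(8,0.5) probabilities at or below the observed probability = 0.289062.
Step 5: alpha = 0.1. fail to reject H0.

n_eff = 8, pos = 6, neg = 2, p = 0.289062, fail to reject H0.


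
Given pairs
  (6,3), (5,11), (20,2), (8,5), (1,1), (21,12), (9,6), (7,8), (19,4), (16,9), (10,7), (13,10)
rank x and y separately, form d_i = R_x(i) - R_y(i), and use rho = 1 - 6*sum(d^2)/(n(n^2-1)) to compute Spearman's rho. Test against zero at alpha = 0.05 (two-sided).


Step 1: Rank x and y separately (midranks; no ties here).
rank(x): 6->3, 5->2, 20->11, 8->5, 1->1, 21->12, 9->6, 7->4, 19->10, 16->9, 10->7, 13->8
rank(y): 3->3, 11->11, 2->2, 5->5, 1->1, 12->12, 6->6, 8->8, 4->4, 9->9, 7->7, 10->10
Step 2: d_i = R_x(i) - R_y(i); compute d_i^2.
  (3-3)^2=0, (2-11)^2=81, (11-2)^2=81, (5-5)^2=0, (1-1)^2=0, (12-12)^2=0, (6-6)^2=0, (4-8)^2=16, (10-4)^2=36, (9-9)^2=0, (7-7)^2=0, (8-10)^2=4
sum(d^2) = 218.
Step 3: rho = 1 - 6*218 / (12*(12^2 - 1)) = 1 - 1308/1716 = 0.237762.
Step 4: Under H0, t = rho * sqrt((n-2)/(1-rho^2)) = 0.7741 ~ t(10).
Step 5: Two-sided p-value from the t-distribution with 10 df = 0.456801.
Step 6: alpha = 0.05. fail to reject H0.

rho = 0.2378, p = 0.456801, fail to reject H0 at alpha = 0.05.


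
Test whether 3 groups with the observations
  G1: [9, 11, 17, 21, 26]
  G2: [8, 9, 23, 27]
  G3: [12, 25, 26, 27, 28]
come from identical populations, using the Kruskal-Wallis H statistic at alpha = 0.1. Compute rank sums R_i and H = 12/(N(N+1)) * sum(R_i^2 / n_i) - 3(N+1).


Step 1: Combine all N = 14 observations and assign midranks.
sorted (value, group, rank): (8,G2,1), (9,G1,2.5), (9,G2,2.5), (11,G1,4), (12,G3,5), (17,G1,6), (21,G1,7), (23,G2,8), (25,G3,9), (26,G1,10.5), (26,G3,10.5), (27,G2,12.5), (27,G3,12.5), (28,G3,14)
Step 2: Sum ranks within each group.
R_1 = 30 (n_1 = 5)
R_2 = 24 (n_2 = 4)
R_3 = 51 (n_3 = 5)
Step 3: H = 12/(N(N+1)) * sum(R_i^2/n_i) - 3(N+1)
     = 12/(14*15) * (30^2/5 + 24^2/4 + 51^2/5) - 3*15
     = 0.057143 * 844.2 - 45
     = 3.240000.
Step 4: Ties present; correction factor C = 1 - 18/(14^3 - 14) = 0.993407. Corrected H = 3.240000 / 0.993407 = 3.261504.
Step 5: Under H0, H ~ chi^2(2); p-value = 0.195782.
Step 6: alpha = 0.1. fail to reject H0.

H = 3.2615, df = 2, p = 0.195782, fail to reject H0.


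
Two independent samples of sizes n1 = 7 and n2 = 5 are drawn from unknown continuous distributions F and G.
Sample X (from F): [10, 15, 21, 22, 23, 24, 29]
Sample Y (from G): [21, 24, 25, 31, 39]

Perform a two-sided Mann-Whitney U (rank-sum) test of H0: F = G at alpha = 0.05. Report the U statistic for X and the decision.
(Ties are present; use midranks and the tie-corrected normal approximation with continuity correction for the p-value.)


Step 1: Combine and sort all 12 observations; assign midranks.
sorted (value, group): (10,X), (15,X), (21,X), (21,Y), (22,X), (23,X), (24,X), (24,Y), (25,Y), (29,X), (31,Y), (39,Y)
ranks: 10->1, 15->2, 21->3.5, 21->3.5, 22->5, 23->6, 24->7.5, 24->7.5, 25->9, 29->10, 31->11, 39->12
Step 2: Rank sum for X: R1 = 1 + 2 + 3.5 + 5 + 6 + 7.5 + 10 = 35.
Step 3: U_X = R1 - n1(n1+1)/2 = 35 - 7*8/2 = 35 - 28 = 7.
       U_Y = n1*n2 - U_X = 35 - 7 = 28.
Step 4: Ties are present, so use the tie-corrected normal approximation (with continuity correction) for the p-value.
Step 5: p-value = 0.103164; compare to alpha = 0.05. fail to reject H0.

U_X = 7, p = 0.103164, fail to reject H0 at alpha = 0.05.


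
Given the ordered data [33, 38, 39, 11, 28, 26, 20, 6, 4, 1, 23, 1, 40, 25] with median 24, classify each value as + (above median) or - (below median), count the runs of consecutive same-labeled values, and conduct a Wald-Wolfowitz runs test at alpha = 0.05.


Step 1: Compute median = 24; label A = above, B = below.
Labels in order: AAABAABBBBBBAA  (n_A = 7, n_B = 7)
Step 2: Count runs R = 5.
Step 3: Under H0 (random ordering), E[R] = 2*n_A*n_B/(n_A+n_B) + 1 = 2*7*7/14 + 1 = 8.0000.
        Var[R] = 2*n_A*n_B*(2*n_A*n_B - n_A - n_B) / ((n_A+n_B)^2 * (n_A+n_B-1)) = 8232/2548 = 3.2308.
        SD[R] = 1.7974.
Step 4: Continuity-corrected z = (R + 0.5 - E[R]) / SD[R] = (5 + 0.5 - 8.0000) / 1.7974 = -1.3909.
Step 5: Two-sided p-value via normal approximation = 2*(1 - Phi(|z|)) = 0.164264.
Step 6: alpha = 0.05. fail to reject H0.

R = 5, z = -1.3909, p = 0.164264, fail to reject H0.


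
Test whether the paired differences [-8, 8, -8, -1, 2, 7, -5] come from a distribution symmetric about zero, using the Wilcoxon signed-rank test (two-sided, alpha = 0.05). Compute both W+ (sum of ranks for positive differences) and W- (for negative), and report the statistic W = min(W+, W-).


Step 1: Drop any zero differences (none here) and take |d_i|.
|d| = [8, 8, 8, 1, 2, 7, 5]
Step 2: Midrank |d_i| (ties get averaged ranks).
ranks: |8|->6, |8|->6, |8|->6, |1|->1, |2|->2, |7|->4, |5|->3
Step 3: Attach original signs; sum ranks with positive sign and with negative sign.
W+ = 6 + 2 + 4 = 12
W- = 6 + 6 + 1 + 3 = 16
(Check: W+ + W- = 28 should equal n(n+1)/2 = 28.)
Step 4: Test statistic W = min(W+, W-) = 12.
Step 5: Ties in |d|, so use the tie-corrected normal approximation.
        E[W] = n(n+1)/4 = 7*8/4 = 14.
        Tie groups: |d|=8 (t=3); sum(t^3 - t) = 24.
        Var[W] = n(n+1)(2n+1)/24 - sum(t^3-t)/48 = 840/24 - 24/48 = 34.5.
        z = (W - E[W]) / sqrt(Var[W]) = (12 - 14) / 5.8737 = -0.3405.
        Two-sided p = 2*Phi(z) = 0.733478.
Step 6: alpha = 0.05. fail to reject H0.

W+ = 12, W- = 16, W = min = 12, p = 0.733478, fail to reject H0.


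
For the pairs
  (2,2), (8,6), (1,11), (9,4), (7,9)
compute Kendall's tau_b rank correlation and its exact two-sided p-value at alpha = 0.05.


Step 1: Enumerate the 10 unordered pairs (i,j) with i<j and classify each by sign(x_j-x_i) * sign(y_j-y_i).
  (1,2):dx=+6,dy=+4->C; (1,3):dx=-1,dy=+9->D; (1,4):dx=+7,dy=+2->C; (1,5):dx=+5,dy=+7->C
  (2,3):dx=-7,dy=+5->D; (2,4):dx=+1,dy=-2->D; (2,5):dx=-1,dy=+3->D; (3,4):dx=+8,dy=-7->D
  (3,5):dx=+6,dy=-2->D; (4,5):dx=-2,dy=+5->D
Step 2: C = 3, D = 7, total pairs = 10.
Step 3: tau = (C - D)/(n(n-1)/2) = (3 - 7)/10 = -0.400000.
Step 4: Exact two-sided p-value (enumerate n! = 120 permutations of y under H0): p = 0.483333.
Step 5: alpha = 0.05. fail to reject H0.

tau_b = -0.4000 (C=3, D=7), p = 0.483333, fail to reject H0.


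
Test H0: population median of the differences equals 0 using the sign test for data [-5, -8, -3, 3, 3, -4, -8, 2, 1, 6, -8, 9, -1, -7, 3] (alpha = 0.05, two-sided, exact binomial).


Step 1: Discard zero differences. Original n = 15; n_eff = number of nonzero differences = 15.
Nonzero differences (with sign): -5, -8, -3, +3, +3, -4, -8, +2, +1, +6, -8, +9, -1, -7, +3
Step 2: Count signs: positive = 7, negative = 8.
Step 3: Under H0: P(positive) = 0.5, so the number of positives S ~ Bin(15, 0.5).
Step 4: Two-sided exact p-value = sum of Bin(15,0.5) probabilities at or below the observed probability = 1.000000.
Step 5: alpha = 0.05. fail to reject H0.

n_eff = 15, pos = 7, neg = 8, p = 1.000000, fail to reject H0.


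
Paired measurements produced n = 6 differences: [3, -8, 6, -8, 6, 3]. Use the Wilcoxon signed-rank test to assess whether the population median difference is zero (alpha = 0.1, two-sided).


Step 1: Drop any zero differences (none here) and take |d_i|.
|d| = [3, 8, 6, 8, 6, 3]
Step 2: Midrank |d_i| (ties get averaged ranks).
ranks: |3|->1.5, |8|->5.5, |6|->3.5, |8|->5.5, |6|->3.5, |3|->1.5
Step 3: Attach original signs; sum ranks with positive sign and with negative sign.
W+ = 1.5 + 3.5 + 3.5 + 1.5 = 10
W- = 5.5 + 5.5 = 11
(Check: W+ + W- = 21 should equal n(n+1)/2 = 21.)
Step 4: Test statistic W = min(W+, W-) = 10.
Step 5: Ties in |d|, so use the tie-corrected normal approximation.
        E[W] = n(n+1)/4 = 6*7/4 = 10.5.
        Tie groups: |d|=3 (t=2), |d|=6 (t=2), |d|=8 (t=2); sum(t^3 - t) = 18.
        Var[W] = n(n+1)(2n+1)/24 - sum(t^3-t)/48 = 546/24 - 18/48 = 22.375.
        z = (W - E[W]) / sqrt(Var[W]) = (10 - 10.5) / 4.7302 = -0.1057.
        Two-sided p = 2*Phi(z) = 0.915818.
Step 6: alpha = 0.1. fail to reject H0.

W+ = 10, W- = 11, W = min = 10, p = 0.915818, fail to reject H0.


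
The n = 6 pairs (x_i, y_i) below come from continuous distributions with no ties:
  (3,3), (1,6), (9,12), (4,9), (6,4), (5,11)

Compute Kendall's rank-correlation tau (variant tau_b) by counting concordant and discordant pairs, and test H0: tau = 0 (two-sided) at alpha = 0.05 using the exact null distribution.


Step 1: Enumerate the 15 unordered pairs (i,j) with i<j and classify each by sign(x_j-x_i) * sign(y_j-y_i).
  (1,2):dx=-2,dy=+3->D; (1,3):dx=+6,dy=+9->C; (1,4):dx=+1,dy=+6->C; (1,5):dx=+3,dy=+1->C
  (1,6):dx=+2,dy=+8->C; (2,3):dx=+8,dy=+6->C; (2,4):dx=+3,dy=+3->C; (2,5):dx=+5,dy=-2->D
  (2,6):dx=+4,dy=+5->C; (3,4):dx=-5,dy=-3->C; (3,5):dx=-3,dy=-8->C; (3,6):dx=-4,dy=-1->C
  (4,5):dx=+2,dy=-5->D; (4,6):dx=+1,dy=+2->C; (5,6):dx=-1,dy=+7->D
Step 2: C = 11, D = 4, total pairs = 15.
Step 3: tau = (C - D)/(n(n-1)/2) = (11 - 4)/15 = 0.466667.
Step 4: Exact two-sided p-value (enumerate n! = 720 permutations of y under H0): p = 0.272222.
Step 5: alpha = 0.05. fail to reject H0.

tau_b = 0.4667 (C=11, D=4), p = 0.272222, fail to reject H0.


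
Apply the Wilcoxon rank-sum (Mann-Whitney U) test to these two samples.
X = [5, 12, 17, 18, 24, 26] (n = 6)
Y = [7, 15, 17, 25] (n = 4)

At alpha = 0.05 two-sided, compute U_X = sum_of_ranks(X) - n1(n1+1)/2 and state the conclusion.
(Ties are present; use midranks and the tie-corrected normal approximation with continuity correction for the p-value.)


Step 1: Combine and sort all 10 observations; assign midranks.
sorted (value, group): (5,X), (7,Y), (12,X), (15,Y), (17,X), (17,Y), (18,X), (24,X), (25,Y), (26,X)
ranks: 5->1, 7->2, 12->3, 15->4, 17->5.5, 17->5.5, 18->7, 24->8, 25->9, 26->10
Step 2: Rank sum for X: R1 = 1 + 3 + 5.5 + 7 + 8 + 10 = 34.5.
Step 3: U_X = R1 - n1(n1+1)/2 = 34.5 - 6*7/2 = 34.5 - 21 = 13.5.
       U_Y = n1*n2 - U_X = 24 - 13.5 = 10.5.
Step 4: Ties are present, so use the tie-corrected normal approximation (with continuity correction) for the p-value.
Step 5: p-value = 0.830664; compare to alpha = 0.05. fail to reject H0.

U_X = 13.5, p = 0.830664, fail to reject H0 at alpha = 0.05.


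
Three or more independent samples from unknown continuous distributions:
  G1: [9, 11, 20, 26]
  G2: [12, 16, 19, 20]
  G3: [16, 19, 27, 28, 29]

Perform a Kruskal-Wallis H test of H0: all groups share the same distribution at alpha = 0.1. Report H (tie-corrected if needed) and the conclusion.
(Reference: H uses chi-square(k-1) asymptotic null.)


Step 1: Combine all N = 13 observations and assign midranks.
sorted (value, group, rank): (9,G1,1), (11,G1,2), (12,G2,3), (16,G2,4.5), (16,G3,4.5), (19,G2,6.5), (19,G3,6.5), (20,G1,8.5), (20,G2,8.5), (26,G1,10), (27,G3,11), (28,G3,12), (29,G3,13)
Step 2: Sum ranks within each group.
R_1 = 21.5 (n_1 = 4)
R_2 = 22.5 (n_2 = 4)
R_3 = 47 (n_3 = 5)
Step 3: H = 12/(N(N+1)) * sum(R_i^2/n_i) - 3(N+1)
     = 12/(13*14) * (21.5^2/4 + 22.5^2/4 + 47^2/5) - 3*14
     = 0.065934 * 683.925 - 42
     = 3.093956.
Step 4: Ties present; correction factor C = 1 - 18/(13^3 - 13) = 0.991758. Corrected H = 3.093956 / 0.991758 = 3.119668.
Step 5: Under H0, H ~ chi^2(2); p-value = 0.210171.
Step 6: alpha = 0.1. fail to reject H0.

H = 3.1197, df = 2, p = 0.210171, fail to reject H0.


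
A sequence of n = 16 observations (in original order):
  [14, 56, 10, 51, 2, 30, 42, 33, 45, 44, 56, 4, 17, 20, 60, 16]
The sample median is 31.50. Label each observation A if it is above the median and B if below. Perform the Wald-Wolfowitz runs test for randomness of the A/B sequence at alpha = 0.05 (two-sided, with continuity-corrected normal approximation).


Step 1: Compute median = 31.50; label A = above, B = below.
Labels in order: BABABBAAAAABBBAB  (n_A = 8, n_B = 8)
Step 2: Count runs R = 9.
Step 3: Under H0 (random ordering), E[R] = 2*n_A*n_B/(n_A+n_B) + 1 = 2*8*8/16 + 1 = 9.0000.
        Var[R] = 2*n_A*n_B*(2*n_A*n_B - n_A - n_B) / ((n_A+n_B)^2 * (n_A+n_B-1)) = 14336/3840 = 3.7333.
        SD[R] = 1.9322.
Step 4: R = E[R], so z = 0 with no continuity correction.
Step 5: Two-sided p-value via normal approximation = 2*(1 - Phi(|z|)) = 1.000000.
Step 6: alpha = 0.05. fail to reject H0.

R = 9, z = 0.0000, p = 1.000000, fail to reject H0.


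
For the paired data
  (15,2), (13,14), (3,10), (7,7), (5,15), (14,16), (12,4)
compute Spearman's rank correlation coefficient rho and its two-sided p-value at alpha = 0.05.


Step 1: Rank x and y separately (midranks; no ties here).
rank(x): 15->7, 13->5, 3->1, 7->3, 5->2, 14->6, 12->4
rank(y): 2->1, 14->5, 10->4, 7->3, 15->6, 16->7, 4->2
Step 2: d_i = R_x(i) - R_y(i); compute d_i^2.
  (7-1)^2=36, (5-5)^2=0, (1-4)^2=9, (3-3)^2=0, (2-6)^2=16, (6-7)^2=1, (4-2)^2=4
sum(d^2) = 66.
Step 3: rho = 1 - 6*66 / (7*(7^2 - 1)) = 1 - 396/336 = -0.178571.
Step 4: Under H0, t = rho * sqrt((n-2)/(1-rho^2)) = -0.4058 ~ t(5).
Step 5: Two-sided p-value from the t-distribution with 5 df = 0.701658.
Step 6: alpha = 0.05. fail to reject H0.

rho = -0.1786, p = 0.701658, fail to reject H0 at alpha = 0.05.


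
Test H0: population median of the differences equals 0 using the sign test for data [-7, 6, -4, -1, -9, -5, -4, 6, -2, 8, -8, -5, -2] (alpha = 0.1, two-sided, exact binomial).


Step 1: Discard zero differences. Original n = 13; n_eff = number of nonzero differences = 13.
Nonzero differences (with sign): -7, +6, -4, -1, -9, -5, -4, +6, -2, +8, -8, -5, -2
Step 2: Count signs: positive = 3, negative = 10.
Step 3: Under H0: P(positive) = 0.5, so the number of positives S ~ Bin(13, 0.5).
Step 4: Two-sided exact p-value = sum of Bin(13,0.5) probabilities at or below the observed probability = 0.092285.
Step 5: alpha = 0.1. reject H0.

n_eff = 13, pos = 3, neg = 10, p = 0.092285, reject H0.


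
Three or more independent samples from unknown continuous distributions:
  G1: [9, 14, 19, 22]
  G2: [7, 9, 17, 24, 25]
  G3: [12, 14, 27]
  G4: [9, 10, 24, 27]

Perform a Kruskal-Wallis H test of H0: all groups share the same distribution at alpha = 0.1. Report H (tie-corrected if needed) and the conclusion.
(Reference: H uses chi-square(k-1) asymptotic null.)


Step 1: Combine all N = 16 observations and assign midranks.
sorted (value, group, rank): (7,G2,1), (9,G1,3), (9,G2,3), (9,G4,3), (10,G4,5), (12,G3,6), (14,G1,7.5), (14,G3,7.5), (17,G2,9), (19,G1,10), (22,G1,11), (24,G2,12.5), (24,G4,12.5), (25,G2,14), (27,G3,15.5), (27,G4,15.5)
Step 2: Sum ranks within each group.
R_1 = 31.5 (n_1 = 4)
R_2 = 39.5 (n_2 = 5)
R_3 = 29 (n_3 = 3)
R_4 = 36 (n_4 = 4)
Step 3: H = 12/(N(N+1)) * sum(R_i^2/n_i) - 3(N+1)
     = 12/(16*17) * (31.5^2/4 + 39.5^2/5 + 29^2/3 + 36^2/4) - 3*17
     = 0.044118 * 1164.45 - 51
     = 0.372610.
Step 4: Ties present; correction factor C = 1 - 42/(16^3 - 16) = 0.989706. Corrected H = 0.372610 / 0.989706 = 0.376486.
Step 5: Under H0, H ~ chi^2(3); p-value = 0.945056.
Step 6: alpha = 0.1. fail to reject H0.

H = 0.3765, df = 3, p = 0.945056, fail to reject H0.


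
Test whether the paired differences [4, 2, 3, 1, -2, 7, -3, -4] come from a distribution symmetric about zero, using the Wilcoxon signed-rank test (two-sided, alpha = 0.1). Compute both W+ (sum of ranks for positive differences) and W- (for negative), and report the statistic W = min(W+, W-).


Step 1: Drop any zero differences (none here) and take |d_i|.
|d| = [4, 2, 3, 1, 2, 7, 3, 4]
Step 2: Midrank |d_i| (ties get averaged ranks).
ranks: |4|->6.5, |2|->2.5, |3|->4.5, |1|->1, |2|->2.5, |7|->8, |3|->4.5, |4|->6.5
Step 3: Attach original signs; sum ranks with positive sign and with negative sign.
W+ = 6.5 + 2.5 + 4.5 + 1 + 8 = 22.5
W- = 2.5 + 4.5 + 6.5 = 13.5
(Check: W+ + W- = 36 should equal n(n+1)/2 = 36.)
Step 4: Test statistic W = min(W+, W-) = 13.5.
Step 5: Ties in |d|, so use the tie-corrected normal approximation.
        E[W] = n(n+1)/4 = 8*9/4 = 18.
        Tie groups: |d|=2 (t=2), |d|=3 (t=2), |d|=4 (t=2); sum(t^3 - t) = 18.
        Var[W] = n(n+1)(2n+1)/24 - sum(t^3-t)/48 = 1224/24 - 18/48 = 50.625.
        z = (W - E[W]) / sqrt(Var[W]) = (13.5 - 18) / 7.1151 = -0.6325.
        Two-sided p = 2*Phi(z) = 0.527089.
Step 6: alpha = 0.1. fail to reject H0.

W+ = 22.5, W- = 13.5, W = min = 13.5, p = 0.527089, fail to reject H0.


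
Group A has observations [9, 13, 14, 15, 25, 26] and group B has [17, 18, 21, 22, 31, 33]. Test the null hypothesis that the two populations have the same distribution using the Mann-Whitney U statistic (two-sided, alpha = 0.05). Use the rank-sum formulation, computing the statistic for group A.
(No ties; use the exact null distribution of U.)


Step 1: Combine and sort all 12 observations; assign midranks.
sorted (value, group): (9,X), (13,X), (14,X), (15,X), (17,Y), (18,Y), (21,Y), (22,Y), (25,X), (26,X), (31,Y), (33,Y)
ranks: 9->1, 13->2, 14->3, 15->4, 17->5, 18->6, 21->7, 22->8, 25->9, 26->10, 31->11, 33->12
Step 2: Rank sum for X: R1 = 1 + 2 + 3 + 4 + 9 + 10 = 29.
Step 3: U_X = R1 - n1(n1+1)/2 = 29 - 6*7/2 = 29 - 21 = 8.
       U_Y = n1*n2 - U_X = 36 - 8 = 28.
Step 4: No ties, so the exact null distribution of U (based on enumerating the C(12,6) = 924 equally likely rank assignments) gives the two-sided p-value.
Step 5: p-value = 0.132035; compare to alpha = 0.05. fail to reject H0.

U_X = 8, p = 0.132035, fail to reject H0 at alpha = 0.05.


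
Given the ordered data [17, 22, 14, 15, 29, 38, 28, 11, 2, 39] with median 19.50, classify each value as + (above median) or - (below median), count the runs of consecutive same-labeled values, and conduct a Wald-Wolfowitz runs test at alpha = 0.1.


Step 1: Compute median = 19.50; label A = above, B = below.
Labels in order: BABBAAABBA  (n_A = 5, n_B = 5)
Step 2: Count runs R = 6.
Step 3: Under H0 (random ordering), E[R] = 2*n_A*n_B/(n_A+n_B) + 1 = 2*5*5/10 + 1 = 6.0000.
        Var[R] = 2*n_A*n_B*(2*n_A*n_B - n_A - n_B) / ((n_A+n_B)^2 * (n_A+n_B-1)) = 2000/900 = 2.2222.
        SD[R] = 1.4907.
Step 4: R = E[R], so z = 0 with no continuity correction.
Step 5: Two-sided p-value via normal approximation = 2*(1 - Phi(|z|)) = 1.000000.
Step 6: alpha = 0.1. fail to reject H0.

R = 6, z = 0.0000, p = 1.000000, fail to reject H0.


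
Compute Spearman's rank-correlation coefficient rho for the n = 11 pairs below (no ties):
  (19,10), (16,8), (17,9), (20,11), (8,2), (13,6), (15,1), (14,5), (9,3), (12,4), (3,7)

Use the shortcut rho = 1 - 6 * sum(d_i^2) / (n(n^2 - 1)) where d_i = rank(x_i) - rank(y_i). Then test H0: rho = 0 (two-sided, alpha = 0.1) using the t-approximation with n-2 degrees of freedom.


Step 1: Rank x and y separately (midranks; no ties here).
rank(x): 19->10, 16->8, 17->9, 20->11, 8->2, 13->5, 15->7, 14->6, 9->3, 12->4, 3->1
rank(y): 10->10, 8->8, 9->9, 11->11, 2->2, 6->6, 1->1, 5->5, 3->3, 4->4, 7->7
Step 2: d_i = R_x(i) - R_y(i); compute d_i^2.
  (10-10)^2=0, (8-8)^2=0, (9-9)^2=0, (11-11)^2=0, (2-2)^2=0, (5-6)^2=1, (7-1)^2=36, (6-5)^2=1, (3-3)^2=0, (4-4)^2=0, (1-7)^2=36
sum(d^2) = 74.
Step 3: rho = 1 - 6*74 / (11*(11^2 - 1)) = 1 - 444/1320 = 0.663636.
Step 4: Under H0, t = rho * sqrt((n-2)/(1-rho^2)) = 2.6614 ~ t(9).
Step 5: Two-sided p-value from the t-distribution with 9 df = 0.025984.
Step 6: alpha = 0.1. reject H0.

rho = 0.6636, p = 0.025984, reject H0 at alpha = 0.1.


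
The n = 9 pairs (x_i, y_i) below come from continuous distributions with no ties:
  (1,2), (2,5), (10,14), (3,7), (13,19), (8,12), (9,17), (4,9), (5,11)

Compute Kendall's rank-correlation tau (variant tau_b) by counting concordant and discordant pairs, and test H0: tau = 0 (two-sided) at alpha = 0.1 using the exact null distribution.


Step 1: Enumerate the 36 unordered pairs (i,j) with i<j and classify each by sign(x_j-x_i) * sign(y_j-y_i).
  (1,2):dx=+1,dy=+3->C; (1,3):dx=+9,dy=+12->C; (1,4):dx=+2,dy=+5->C; (1,5):dx=+12,dy=+17->C
  (1,6):dx=+7,dy=+10->C; (1,7):dx=+8,dy=+15->C; (1,8):dx=+3,dy=+7->C; (1,9):dx=+4,dy=+9->C
  (2,3):dx=+8,dy=+9->C; (2,4):dx=+1,dy=+2->C; (2,5):dx=+11,dy=+14->C; (2,6):dx=+6,dy=+7->C
  (2,7):dx=+7,dy=+12->C; (2,8):dx=+2,dy=+4->C; (2,9):dx=+3,dy=+6->C; (3,4):dx=-7,dy=-7->C
  (3,5):dx=+3,dy=+5->C; (3,6):dx=-2,dy=-2->C; (3,7):dx=-1,dy=+3->D; (3,8):dx=-6,dy=-5->C
  (3,9):dx=-5,dy=-3->C; (4,5):dx=+10,dy=+12->C; (4,6):dx=+5,dy=+5->C; (4,7):dx=+6,dy=+10->C
  (4,8):dx=+1,dy=+2->C; (4,9):dx=+2,dy=+4->C; (5,6):dx=-5,dy=-7->C; (5,7):dx=-4,dy=-2->C
  (5,8):dx=-9,dy=-10->C; (5,9):dx=-8,dy=-8->C; (6,7):dx=+1,dy=+5->C; (6,8):dx=-4,dy=-3->C
  (6,9):dx=-3,dy=-1->C; (7,8):dx=-5,dy=-8->C; (7,9):dx=-4,dy=-6->C; (8,9):dx=+1,dy=+2->C
Step 2: C = 35, D = 1, total pairs = 36.
Step 3: tau = (C - D)/(n(n-1)/2) = (35 - 1)/36 = 0.944444.
Step 4: Exact two-sided p-value (enumerate n! = 362880 permutations of y under H0): p = 0.000050.
Step 5: alpha = 0.1. reject H0.

tau_b = 0.9444 (C=35, D=1), p = 0.000050, reject H0.


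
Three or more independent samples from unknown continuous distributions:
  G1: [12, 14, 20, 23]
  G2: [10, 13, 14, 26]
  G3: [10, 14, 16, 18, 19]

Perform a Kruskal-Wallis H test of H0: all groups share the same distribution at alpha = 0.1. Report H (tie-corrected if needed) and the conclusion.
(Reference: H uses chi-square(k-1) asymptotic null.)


Step 1: Combine all N = 13 observations and assign midranks.
sorted (value, group, rank): (10,G2,1.5), (10,G3,1.5), (12,G1,3), (13,G2,4), (14,G1,6), (14,G2,6), (14,G3,6), (16,G3,8), (18,G3,9), (19,G3,10), (20,G1,11), (23,G1,12), (26,G2,13)
Step 2: Sum ranks within each group.
R_1 = 32 (n_1 = 4)
R_2 = 24.5 (n_2 = 4)
R_3 = 34.5 (n_3 = 5)
Step 3: H = 12/(N(N+1)) * sum(R_i^2/n_i) - 3(N+1)
     = 12/(13*14) * (32^2/4 + 24.5^2/4 + 34.5^2/5) - 3*14
     = 0.065934 * 644.112 - 42
     = 0.468956.
Step 4: Ties present; correction factor C = 1 - 30/(13^3 - 13) = 0.986264. Corrected H = 0.468956 / 0.986264 = 0.475487.
Step 5: Under H0, H ~ chi^2(2); p-value = 0.788405.
Step 6: alpha = 0.1. fail to reject H0.

H = 0.4755, df = 2, p = 0.788405, fail to reject H0.


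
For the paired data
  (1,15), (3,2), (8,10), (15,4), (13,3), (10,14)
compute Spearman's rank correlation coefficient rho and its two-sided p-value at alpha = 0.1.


Step 1: Rank x and y separately (midranks; no ties here).
rank(x): 1->1, 3->2, 8->3, 15->6, 13->5, 10->4
rank(y): 15->6, 2->1, 10->4, 4->3, 3->2, 14->5
Step 2: d_i = R_x(i) - R_y(i); compute d_i^2.
  (1-6)^2=25, (2-1)^2=1, (3-4)^2=1, (6-3)^2=9, (5-2)^2=9, (4-5)^2=1
sum(d^2) = 46.
Step 3: rho = 1 - 6*46 / (6*(6^2 - 1)) = 1 - 276/210 = -0.314286.
Step 4: Under H0, t = rho * sqrt((n-2)/(1-rho^2)) = -0.6621 ~ t(4).
Step 5: Two-sided p-value from the t-distribution with 4 df = 0.544093.
Step 6: alpha = 0.1. fail to reject H0.

rho = -0.3143, p = 0.544093, fail to reject H0 at alpha = 0.1.


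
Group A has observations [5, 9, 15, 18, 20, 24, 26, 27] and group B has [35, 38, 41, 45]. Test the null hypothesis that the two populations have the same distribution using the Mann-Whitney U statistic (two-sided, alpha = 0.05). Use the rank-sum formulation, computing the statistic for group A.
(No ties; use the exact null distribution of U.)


Step 1: Combine and sort all 12 observations; assign midranks.
sorted (value, group): (5,X), (9,X), (15,X), (18,X), (20,X), (24,X), (26,X), (27,X), (35,Y), (38,Y), (41,Y), (45,Y)
ranks: 5->1, 9->2, 15->3, 18->4, 20->5, 24->6, 26->7, 27->8, 35->9, 38->10, 41->11, 45->12
Step 2: Rank sum for X: R1 = 1 + 2 + 3 + 4 + 5 + 6 + 7 + 8 = 36.
Step 3: U_X = R1 - n1(n1+1)/2 = 36 - 8*9/2 = 36 - 36 = 0.
       U_Y = n1*n2 - U_X = 32 - 0 = 32.
Step 4: No ties, so the exact null distribution of U (based on enumerating the C(12,8) = 495 equally likely rank assignments) gives the two-sided p-value.
Step 5: p-value = 0.004040; compare to alpha = 0.05. reject H0.

U_X = 0, p = 0.004040, reject H0 at alpha = 0.05.


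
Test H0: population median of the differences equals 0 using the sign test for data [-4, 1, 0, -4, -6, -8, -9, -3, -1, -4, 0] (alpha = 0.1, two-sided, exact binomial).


Step 1: Discard zero differences. Original n = 11; n_eff = number of nonzero differences = 9.
Nonzero differences (with sign): -4, +1, -4, -6, -8, -9, -3, -1, -4
Step 2: Count signs: positive = 1, negative = 8.
Step 3: Under H0: P(positive) = 0.5, so the number of positives S ~ Bin(9, 0.5).
Step 4: Two-sided exact p-value = sum of Bin(9,0.5) probabilities at or below the observed probability = 0.039062.
Step 5: alpha = 0.1. reject H0.

n_eff = 9, pos = 1, neg = 8, p = 0.039062, reject H0.


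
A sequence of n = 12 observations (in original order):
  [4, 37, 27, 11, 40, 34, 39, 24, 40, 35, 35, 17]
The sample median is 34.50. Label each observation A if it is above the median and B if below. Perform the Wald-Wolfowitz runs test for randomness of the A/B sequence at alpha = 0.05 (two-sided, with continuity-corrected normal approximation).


Step 1: Compute median = 34.50; label A = above, B = below.
Labels in order: BABBABABAAAB  (n_A = 6, n_B = 6)
Step 2: Count runs R = 9.
Step 3: Under H0 (random ordering), E[R] = 2*n_A*n_B/(n_A+n_B) + 1 = 2*6*6/12 + 1 = 7.0000.
        Var[R] = 2*n_A*n_B*(2*n_A*n_B - n_A - n_B) / ((n_A+n_B)^2 * (n_A+n_B-1)) = 4320/1584 = 2.7273.
        SD[R] = 1.6514.
Step 4: Continuity-corrected z = (R - 0.5 - E[R]) / SD[R] = (9 - 0.5 - 7.0000) / 1.6514 = 0.9083.
Step 5: Two-sided p-value via normal approximation = 2*(1 - Phi(|z|)) = 0.363722.
Step 6: alpha = 0.05. fail to reject H0.

R = 9, z = 0.9083, p = 0.363722, fail to reject H0.


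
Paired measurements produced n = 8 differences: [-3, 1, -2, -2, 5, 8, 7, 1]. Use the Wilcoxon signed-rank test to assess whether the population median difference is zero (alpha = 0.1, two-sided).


Step 1: Drop any zero differences (none here) and take |d_i|.
|d| = [3, 1, 2, 2, 5, 8, 7, 1]
Step 2: Midrank |d_i| (ties get averaged ranks).
ranks: |3|->5, |1|->1.5, |2|->3.5, |2|->3.5, |5|->6, |8|->8, |7|->7, |1|->1.5
Step 3: Attach original signs; sum ranks with positive sign and with negative sign.
W+ = 1.5 + 6 + 8 + 7 + 1.5 = 24
W- = 5 + 3.5 + 3.5 = 12
(Check: W+ + W- = 36 should equal n(n+1)/2 = 36.)
Step 4: Test statistic W = min(W+, W-) = 12.
Step 5: Ties in |d|, so use the tie-corrected normal approximation.
        E[W] = n(n+1)/4 = 8*9/4 = 18.
        Tie groups: |d|=1 (t=2), |d|=2 (t=2); sum(t^3 - t) = 12.
        Var[W] = n(n+1)(2n+1)/24 - sum(t^3-t)/48 = 1224/24 - 12/48 = 50.75.
        z = (W - E[W]) / sqrt(Var[W]) = (12 - 18) / 7.1239 = -0.8422.
        Two-sided p = 2*Phi(z) = 0.399656.
Step 6: alpha = 0.1. fail to reject H0.

W+ = 24, W- = 12, W = min = 12, p = 0.399656, fail to reject H0.


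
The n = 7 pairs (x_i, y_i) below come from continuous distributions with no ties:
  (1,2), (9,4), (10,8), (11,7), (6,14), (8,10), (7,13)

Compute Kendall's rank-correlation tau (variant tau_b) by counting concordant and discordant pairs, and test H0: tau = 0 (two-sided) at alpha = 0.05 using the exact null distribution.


Step 1: Enumerate the 21 unordered pairs (i,j) with i<j and classify each by sign(x_j-x_i) * sign(y_j-y_i).
  (1,2):dx=+8,dy=+2->C; (1,3):dx=+9,dy=+6->C; (1,4):dx=+10,dy=+5->C; (1,5):dx=+5,dy=+12->C
  (1,6):dx=+7,dy=+8->C; (1,7):dx=+6,dy=+11->C; (2,3):dx=+1,dy=+4->C; (2,4):dx=+2,dy=+3->C
  (2,5):dx=-3,dy=+10->D; (2,6):dx=-1,dy=+6->D; (2,7):dx=-2,dy=+9->D; (3,4):dx=+1,dy=-1->D
  (3,5):dx=-4,dy=+6->D; (3,6):dx=-2,dy=+2->D; (3,7):dx=-3,dy=+5->D; (4,5):dx=-5,dy=+7->D
  (4,6):dx=-3,dy=+3->D; (4,7):dx=-4,dy=+6->D; (5,6):dx=+2,dy=-4->D; (5,7):dx=+1,dy=-1->D
  (6,7):dx=-1,dy=+3->D
Step 2: C = 8, D = 13, total pairs = 21.
Step 3: tau = (C - D)/(n(n-1)/2) = (8 - 13)/21 = -0.238095.
Step 4: Exact two-sided p-value (enumerate n! = 5040 permutations of y under H0): p = 0.561905.
Step 5: alpha = 0.05. fail to reject H0.

tau_b = -0.2381 (C=8, D=13), p = 0.561905, fail to reject H0.


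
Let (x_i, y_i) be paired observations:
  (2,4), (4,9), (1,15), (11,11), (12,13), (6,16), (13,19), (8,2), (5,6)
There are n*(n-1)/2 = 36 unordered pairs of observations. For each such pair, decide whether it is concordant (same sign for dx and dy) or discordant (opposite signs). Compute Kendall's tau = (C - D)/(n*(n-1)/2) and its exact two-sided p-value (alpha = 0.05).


Step 1: Enumerate the 36 unordered pairs (i,j) with i<j and classify each by sign(x_j-x_i) * sign(y_j-y_i).
  (1,2):dx=+2,dy=+5->C; (1,3):dx=-1,dy=+11->D; (1,4):dx=+9,dy=+7->C; (1,5):dx=+10,dy=+9->C
  (1,6):dx=+4,dy=+12->C; (1,7):dx=+11,dy=+15->C; (1,8):dx=+6,dy=-2->D; (1,9):dx=+3,dy=+2->C
  (2,3):dx=-3,dy=+6->D; (2,4):dx=+7,dy=+2->C; (2,5):dx=+8,dy=+4->C; (2,6):dx=+2,dy=+7->C
  (2,7):dx=+9,dy=+10->C; (2,8):dx=+4,dy=-7->D; (2,9):dx=+1,dy=-3->D; (3,4):dx=+10,dy=-4->D
  (3,5):dx=+11,dy=-2->D; (3,6):dx=+5,dy=+1->C; (3,7):dx=+12,dy=+4->C; (3,8):dx=+7,dy=-13->D
  (3,9):dx=+4,dy=-9->D; (4,5):dx=+1,dy=+2->C; (4,6):dx=-5,dy=+5->D; (4,7):dx=+2,dy=+8->C
  (4,8):dx=-3,dy=-9->C; (4,9):dx=-6,dy=-5->C; (5,6):dx=-6,dy=+3->D; (5,7):dx=+1,dy=+6->C
  (5,8):dx=-4,dy=-11->C; (5,9):dx=-7,dy=-7->C; (6,7):dx=+7,dy=+3->C; (6,8):dx=+2,dy=-14->D
  (6,9):dx=-1,dy=-10->C; (7,8):dx=-5,dy=-17->C; (7,9):dx=-8,dy=-13->C; (8,9):dx=-3,dy=+4->D
Step 2: C = 23, D = 13, total pairs = 36.
Step 3: tau = (C - D)/(n(n-1)/2) = (23 - 13)/36 = 0.277778.
Step 4: Exact two-sided p-value (enumerate n! = 362880 permutations of y under H0): p = 0.358488.
Step 5: alpha = 0.05. fail to reject H0.

tau_b = 0.2778 (C=23, D=13), p = 0.358488, fail to reject H0.


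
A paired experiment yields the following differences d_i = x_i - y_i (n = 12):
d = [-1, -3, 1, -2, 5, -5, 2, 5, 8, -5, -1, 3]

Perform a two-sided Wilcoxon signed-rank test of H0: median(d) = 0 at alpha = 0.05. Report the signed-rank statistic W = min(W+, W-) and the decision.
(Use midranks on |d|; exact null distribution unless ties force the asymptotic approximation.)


Step 1: Drop any zero differences (none here) and take |d_i|.
|d| = [1, 3, 1, 2, 5, 5, 2, 5, 8, 5, 1, 3]
Step 2: Midrank |d_i| (ties get averaged ranks).
ranks: |1|->2, |3|->6.5, |1|->2, |2|->4.5, |5|->9.5, |5|->9.5, |2|->4.5, |5|->9.5, |8|->12, |5|->9.5, |1|->2, |3|->6.5
Step 3: Attach original signs; sum ranks with positive sign and with negative sign.
W+ = 2 + 9.5 + 4.5 + 9.5 + 12 + 6.5 = 44
W- = 2 + 6.5 + 4.5 + 9.5 + 9.5 + 2 = 34
(Check: W+ + W- = 78 should equal n(n+1)/2 = 78.)
Step 4: Test statistic W = min(W+, W-) = 34.
Step 5: Ties in |d|, so use the tie-corrected normal approximation.
        E[W] = n(n+1)/4 = 12*13/4 = 39.
        Tie groups: |d|=1 (t=3), |d|=2 (t=2), |d|=3 (t=2), |d|=5 (t=4); sum(t^3 - t) = 96.
        Var[W] = n(n+1)(2n+1)/24 - sum(t^3-t)/48 = 3900/24 - 96/48 = 160.5.
        z = (W - E[W]) / sqrt(Var[W]) = (34 - 39) / 12.6689 = -0.3947.
        Two-sided p = 2*Phi(z) = 0.693088.
Step 6: alpha = 0.05. fail to reject H0.

W+ = 44, W- = 34, W = min = 34, p = 0.693088, fail to reject H0.


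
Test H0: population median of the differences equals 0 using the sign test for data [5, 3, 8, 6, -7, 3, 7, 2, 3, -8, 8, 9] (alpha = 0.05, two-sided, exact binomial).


Step 1: Discard zero differences. Original n = 12; n_eff = number of nonzero differences = 12.
Nonzero differences (with sign): +5, +3, +8, +6, -7, +3, +7, +2, +3, -8, +8, +9
Step 2: Count signs: positive = 10, negative = 2.
Step 3: Under H0: P(positive) = 0.5, so the number of positives S ~ Bin(12, 0.5).
Step 4: Two-sided exact p-value = sum of Bin(12,0.5) probabilities at or below the observed probability = 0.038574.
Step 5: alpha = 0.05. reject H0.

n_eff = 12, pos = 10, neg = 2, p = 0.038574, reject H0.


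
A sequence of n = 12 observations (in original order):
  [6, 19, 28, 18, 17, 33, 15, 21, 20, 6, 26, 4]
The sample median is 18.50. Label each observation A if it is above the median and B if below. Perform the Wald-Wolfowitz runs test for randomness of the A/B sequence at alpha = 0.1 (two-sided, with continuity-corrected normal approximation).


Step 1: Compute median = 18.50; label A = above, B = below.
Labels in order: BAABBABAABAB  (n_A = 6, n_B = 6)
Step 2: Count runs R = 9.
Step 3: Under H0 (random ordering), E[R] = 2*n_A*n_B/(n_A+n_B) + 1 = 2*6*6/12 + 1 = 7.0000.
        Var[R] = 2*n_A*n_B*(2*n_A*n_B - n_A - n_B) / ((n_A+n_B)^2 * (n_A+n_B-1)) = 4320/1584 = 2.7273.
        SD[R] = 1.6514.
Step 4: Continuity-corrected z = (R - 0.5 - E[R]) / SD[R] = (9 - 0.5 - 7.0000) / 1.6514 = 0.9083.
Step 5: Two-sided p-value via normal approximation = 2*(1 - Phi(|z|)) = 0.363722.
Step 6: alpha = 0.1. fail to reject H0.

R = 9, z = 0.9083, p = 0.363722, fail to reject H0.


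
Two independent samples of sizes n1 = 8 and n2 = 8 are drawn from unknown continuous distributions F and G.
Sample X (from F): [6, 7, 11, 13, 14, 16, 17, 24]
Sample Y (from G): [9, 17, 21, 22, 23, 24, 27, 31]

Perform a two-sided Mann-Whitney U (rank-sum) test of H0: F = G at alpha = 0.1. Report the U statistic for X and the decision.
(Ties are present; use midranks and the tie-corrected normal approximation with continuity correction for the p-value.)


Step 1: Combine and sort all 16 observations; assign midranks.
sorted (value, group): (6,X), (7,X), (9,Y), (11,X), (13,X), (14,X), (16,X), (17,X), (17,Y), (21,Y), (22,Y), (23,Y), (24,X), (24,Y), (27,Y), (31,Y)
ranks: 6->1, 7->2, 9->3, 11->4, 13->5, 14->6, 16->7, 17->8.5, 17->8.5, 21->10, 22->11, 23->12, 24->13.5, 24->13.5, 27->15, 31->16
Step 2: Rank sum for X: R1 = 1 + 2 + 4 + 5 + 6 + 7 + 8.5 + 13.5 = 47.
Step 3: U_X = R1 - n1(n1+1)/2 = 47 - 8*9/2 = 47 - 36 = 11.
       U_Y = n1*n2 - U_X = 64 - 11 = 53.
Step 4: Ties are present, so use the tie-corrected normal approximation (with continuity correction) for the p-value.
Step 5: p-value = 0.031076; compare to alpha = 0.1. reject H0.

U_X = 11, p = 0.031076, reject H0 at alpha = 0.1.


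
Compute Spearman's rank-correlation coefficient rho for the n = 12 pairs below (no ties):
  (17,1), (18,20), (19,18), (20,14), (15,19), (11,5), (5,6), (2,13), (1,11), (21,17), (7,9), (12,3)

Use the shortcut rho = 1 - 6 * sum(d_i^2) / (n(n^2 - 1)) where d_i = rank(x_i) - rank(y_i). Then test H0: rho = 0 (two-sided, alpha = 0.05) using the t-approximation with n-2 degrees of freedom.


Step 1: Rank x and y separately (midranks; no ties here).
rank(x): 17->8, 18->9, 19->10, 20->11, 15->7, 11->5, 5->3, 2->2, 1->1, 21->12, 7->4, 12->6
rank(y): 1->1, 20->12, 18->10, 14->8, 19->11, 5->3, 6->4, 13->7, 11->6, 17->9, 9->5, 3->2
Step 2: d_i = R_x(i) - R_y(i); compute d_i^2.
  (8-1)^2=49, (9-12)^2=9, (10-10)^2=0, (11-8)^2=9, (7-11)^2=16, (5-3)^2=4, (3-4)^2=1, (2-7)^2=25, (1-6)^2=25, (12-9)^2=9, (4-5)^2=1, (6-2)^2=16
sum(d^2) = 164.
Step 3: rho = 1 - 6*164 / (12*(12^2 - 1)) = 1 - 984/1716 = 0.426573.
Step 4: Under H0, t = rho * sqrt((n-2)/(1-rho^2)) = 1.4914 ~ t(10).
Step 5: Two-sided p-value from the t-distribution with 10 df = 0.166700.
Step 6: alpha = 0.05. fail to reject H0.

rho = 0.4266, p = 0.166700, fail to reject H0 at alpha = 0.05.


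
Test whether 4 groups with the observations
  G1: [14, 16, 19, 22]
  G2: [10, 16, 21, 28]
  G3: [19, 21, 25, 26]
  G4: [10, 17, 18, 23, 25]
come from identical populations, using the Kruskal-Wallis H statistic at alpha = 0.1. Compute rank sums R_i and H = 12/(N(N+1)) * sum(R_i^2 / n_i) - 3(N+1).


Step 1: Combine all N = 17 observations and assign midranks.
sorted (value, group, rank): (10,G2,1.5), (10,G4,1.5), (14,G1,3), (16,G1,4.5), (16,G2,4.5), (17,G4,6), (18,G4,7), (19,G1,8.5), (19,G3,8.5), (21,G2,10.5), (21,G3,10.5), (22,G1,12), (23,G4,13), (25,G3,14.5), (25,G4,14.5), (26,G3,16), (28,G2,17)
Step 2: Sum ranks within each group.
R_1 = 28 (n_1 = 4)
R_2 = 33.5 (n_2 = 4)
R_3 = 49.5 (n_3 = 4)
R_4 = 42 (n_4 = 5)
Step 3: H = 12/(N(N+1)) * sum(R_i^2/n_i) - 3(N+1)
     = 12/(17*18) * (28^2/4 + 33.5^2/4 + 49.5^2/4 + 42^2/5) - 3*18
     = 0.039216 * 1441.92 - 54
     = 2.546078.
Step 4: Ties present; correction factor C = 1 - 30/(17^3 - 17) = 0.993873. Corrected H = 2.546078 / 0.993873 = 2.561776.
Step 5: Under H0, H ~ chi^2(3); p-value = 0.464230.
Step 6: alpha = 0.1. fail to reject H0.

H = 2.5618, df = 3, p = 0.464230, fail to reject H0.


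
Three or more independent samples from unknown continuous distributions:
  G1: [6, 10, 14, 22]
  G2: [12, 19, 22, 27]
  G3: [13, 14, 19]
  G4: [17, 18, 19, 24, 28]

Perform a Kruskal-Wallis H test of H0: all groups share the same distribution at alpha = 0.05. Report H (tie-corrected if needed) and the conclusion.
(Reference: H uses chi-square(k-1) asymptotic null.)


Step 1: Combine all N = 16 observations and assign midranks.
sorted (value, group, rank): (6,G1,1), (10,G1,2), (12,G2,3), (13,G3,4), (14,G1,5.5), (14,G3,5.5), (17,G4,7), (18,G4,8), (19,G2,10), (19,G3,10), (19,G4,10), (22,G1,12.5), (22,G2,12.5), (24,G4,14), (27,G2,15), (28,G4,16)
Step 2: Sum ranks within each group.
R_1 = 21 (n_1 = 4)
R_2 = 40.5 (n_2 = 4)
R_3 = 19.5 (n_3 = 3)
R_4 = 55 (n_4 = 5)
Step 3: H = 12/(N(N+1)) * sum(R_i^2/n_i) - 3(N+1)
     = 12/(16*17) * (21^2/4 + 40.5^2/4 + 19.5^2/3 + 55^2/5) - 3*17
     = 0.044118 * 1252.06 - 51
     = 4.238051.
Step 4: Ties present; correction factor C = 1 - 36/(16^3 - 16) = 0.991176. Corrected H = 4.238051 / 0.991176 = 4.275779.
Step 5: Under H0, H ~ chi^2(3); p-value = 0.233184.
Step 6: alpha = 0.05. fail to reject H0.

H = 4.2758, df = 3, p = 0.233184, fail to reject H0.


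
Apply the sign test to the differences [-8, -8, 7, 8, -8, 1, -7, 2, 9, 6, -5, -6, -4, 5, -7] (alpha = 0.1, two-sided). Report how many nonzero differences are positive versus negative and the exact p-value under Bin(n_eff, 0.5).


Step 1: Discard zero differences. Original n = 15; n_eff = number of nonzero differences = 15.
Nonzero differences (with sign): -8, -8, +7, +8, -8, +1, -7, +2, +9, +6, -5, -6, -4, +5, -7
Step 2: Count signs: positive = 7, negative = 8.
Step 3: Under H0: P(positive) = 0.5, so the number of positives S ~ Bin(15, 0.5).
Step 4: Two-sided exact p-value = sum of Bin(15,0.5) probabilities at or below the observed probability = 1.000000.
Step 5: alpha = 0.1. fail to reject H0.

n_eff = 15, pos = 7, neg = 8, p = 1.000000, fail to reject H0.


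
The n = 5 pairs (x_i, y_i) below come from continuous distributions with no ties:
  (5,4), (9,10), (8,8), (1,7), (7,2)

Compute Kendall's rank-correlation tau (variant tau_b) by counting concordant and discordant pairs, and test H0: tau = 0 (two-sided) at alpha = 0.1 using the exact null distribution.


Step 1: Enumerate the 10 unordered pairs (i,j) with i<j and classify each by sign(x_j-x_i) * sign(y_j-y_i).
  (1,2):dx=+4,dy=+6->C; (1,3):dx=+3,dy=+4->C; (1,4):dx=-4,dy=+3->D; (1,5):dx=+2,dy=-2->D
  (2,3):dx=-1,dy=-2->C; (2,4):dx=-8,dy=-3->C; (2,5):dx=-2,dy=-8->C; (3,4):dx=-7,dy=-1->C
  (3,5):dx=-1,dy=-6->C; (4,5):dx=+6,dy=-5->D
Step 2: C = 7, D = 3, total pairs = 10.
Step 3: tau = (C - D)/(n(n-1)/2) = (7 - 3)/10 = 0.400000.
Step 4: Exact two-sided p-value (enumerate n! = 120 permutations of y under H0): p = 0.483333.
Step 5: alpha = 0.1. fail to reject H0.

tau_b = 0.4000 (C=7, D=3), p = 0.483333, fail to reject H0.


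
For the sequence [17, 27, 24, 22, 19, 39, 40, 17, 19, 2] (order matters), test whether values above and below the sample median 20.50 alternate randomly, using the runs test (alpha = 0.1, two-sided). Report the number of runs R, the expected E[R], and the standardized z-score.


Step 1: Compute median = 20.50; label A = above, B = below.
Labels in order: BAAABAABBB  (n_A = 5, n_B = 5)
Step 2: Count runs R = 5.
Step 3: Under H0 (random ordering), E[R] = 2*n_A*n_B/(n_A+n_B) + 1 = 2*5*5/10 + 1 = 6.0000.
        Var[R] = 2*n_A*n_B*(2*n_A*n_B - n_A - n_B) / ((n_A+n_B)^2 * (n_A+n_B-1)) = 2000/900 = 2.2222.
        SD[R] = 1.4907.
Step 4: Continuity-corrected z = (R + 0.5 - E[R]) / SD[R] = (5 + 0.5 - 6.0000) / 1.4907 = -0.3354.
Step 5: Two-sided p-value via normal approximation = 2*(1 - Phi(|z|)) = 0.737316.
Step 6: alpha = 0.1. fail to reject H0.

R = 5, z = -0.3354, p = 0.737316, fail to reject H0.


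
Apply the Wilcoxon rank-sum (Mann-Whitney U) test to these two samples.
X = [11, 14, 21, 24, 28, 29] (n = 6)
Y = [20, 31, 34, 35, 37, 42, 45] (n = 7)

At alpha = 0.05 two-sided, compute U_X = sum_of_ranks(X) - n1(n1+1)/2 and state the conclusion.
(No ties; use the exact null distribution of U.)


Step 1: Combine and sort all 13 observations; assign midranks.
sorted (value, group): (11,X), (14,X), (20,Y), (21,X), (24,X), (28,X), (29,X), (31,Y), (34,Y), (35,Y), (37,Y), (42,Y), (45,Y)
ranks: 11->1, 14->2, 20->3, 21->4, 24->5, 28->6, 29->7, 31->8, 34->9, 35->10, 37->11, 42->12, 45->13
Step 2: Rank sum for X: R1 = 1 + 2 + 4 + 5 + 6 + 7 = 25.
Step 3: U_X = R1 - n1(n1+1)/2 = 25 - 6*7/2 = 25 - 21 = 4.
       U_Y = n1*n2 - U_X = 42 - 4 = 38.
Step 4: No ties, so the exact null distribution of U (based on enumerating the C(13,6) = 1716 equally likely rank assignments) gives the two-sided p-value.
Step 5: p-value = 0.013986; compare to alpha = 0.05. reject H0.

U_X = 4, p = 0.013986, reject H0 at alpha = 0.05.
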